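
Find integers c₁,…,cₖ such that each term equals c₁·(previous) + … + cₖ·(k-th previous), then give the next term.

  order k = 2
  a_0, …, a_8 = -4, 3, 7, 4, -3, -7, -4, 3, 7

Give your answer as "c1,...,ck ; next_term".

  a_2 = 1·3 + -1·-4 = 7
  a_3 = 1·7 + -1·3 = 4
  a_4 = 1·4 + -1·7 = -3
  a_5 = 1·-3 + -1·4 = -7
  a_6 = 1·-7 + -1·-3 = -4
  a_7 = 1·-4 + -1·-7 = 3
  a_8 = 1·3 + -1·-4 = 7
  a_9 = 1·7 + -1·3 = 4

1,-1 ; 4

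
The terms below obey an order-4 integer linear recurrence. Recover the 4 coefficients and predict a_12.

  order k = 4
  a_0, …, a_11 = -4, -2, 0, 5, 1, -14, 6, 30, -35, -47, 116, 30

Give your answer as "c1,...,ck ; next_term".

-1,-3,-1,-1 ; -296

  a_4 = -1·5 + -3·0 + -1·-2 + -1·-4 = 1
  a_5 = -1·1 + -3·5 + -1·0 + -1·-2 = -14
  a_6 = -1·-14 + -3·1 + -1·5 + -1·0 = 6
  a_7 = -1·6 + -3·-14 + -1·1 + -1·5 = 30
  a_8 = -1·30 + -3·6 + -1·-14 + -1·1 = -35
  a_9 = -1·-35 + -3·30 + -1·6 + -1·-14 = -47
  a_10 = -1·-47 + -3·-35 + -1·30 + -1·6 = 116
  a_11 = -1·116 + -3·-47 + -1·-35 + -1·30 = 30
  a_12 = -1·30 + -3·116 + -1·-47 + -1·-35 = -296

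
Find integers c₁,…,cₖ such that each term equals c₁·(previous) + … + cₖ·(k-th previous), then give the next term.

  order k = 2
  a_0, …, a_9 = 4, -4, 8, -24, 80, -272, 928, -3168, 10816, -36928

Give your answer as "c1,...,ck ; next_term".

  a_2 = -4·-4 + -2·4 = 8
  a_3 = -4·8 + -2·-4 = -24
  a_4 = -4·-24 + -2·8 = 80
  a_5 = -4·80 + -2·-24 = -272
  a_6 = -4·-272 + -2·80 = 928
  a_7 = -4·928 + -2·-272 = -3168
  a_8 = -4·-3168 + -2·928 = 10816
  a_9 = -4·10816 + -2·-3168 = -36928
  a_10 = -4·-36928 + -2·10816 = 126080

-4,-2 ; 126080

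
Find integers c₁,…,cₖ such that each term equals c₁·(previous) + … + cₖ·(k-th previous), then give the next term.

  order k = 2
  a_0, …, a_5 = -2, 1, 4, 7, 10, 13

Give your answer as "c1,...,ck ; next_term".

2,-1 ; 16

  a_2 = 2·1 + -1·-2 = 4
  a_3 = 2·4 + -1·1 = 7
  a_4 = 2·7 + -1·4 = 10
  a_5 = 2·10 + -1·7 = 13
  a_6 = 2·13 + -1·10 = 16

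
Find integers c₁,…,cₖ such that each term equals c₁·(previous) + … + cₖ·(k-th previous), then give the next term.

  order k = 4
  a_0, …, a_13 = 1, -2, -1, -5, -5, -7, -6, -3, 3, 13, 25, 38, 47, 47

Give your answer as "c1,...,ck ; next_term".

  a_4 = 1·-5 + 1·-1 + -1·-2 + -1·1 = -5
  a_5 = 1·-5 + 1·-5 + -1·-1 + -1·-2 = -7
  a_6 = 1·-7 + 1·-5 + -1·-5 + -1·-1 = -6
  a_7 = 1·-6 + 1·-7 + -1·-5 + -1·-5 = -3
  a_8 = 1·-3 + 1·-6 + -1·-7 + -1·-5 = 3
  a_9 = 1·3 + 1·-3 + -1·-6 + -1·-7 = 13
  a_10 = 1·13 + 1·3 + -1·-3 + -1·-6 = 25
  a_11 = 1·25 + 1·13 + -1·3 + -1·-3 = 38
  a_12 = 1·38 + 1·25 + -1·13 + -1·3 = 47
  a_13 = 1·47 + 1·38 + -1·25 + -1·13 = 47
  a_14 = 1·47 + 1·47 + -1·38 + -1·25 = 31

1,1,-1,-1 ; 31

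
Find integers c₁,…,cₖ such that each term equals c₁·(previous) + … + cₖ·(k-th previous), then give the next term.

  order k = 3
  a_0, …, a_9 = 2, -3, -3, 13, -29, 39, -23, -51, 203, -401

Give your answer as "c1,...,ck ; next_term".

-2,-1,2 ; 497

  a_3 = -2·-3 + -1·-3 + 2·2 = 13
  a_4 = -2·13 + -1·-3 + 2·-3 = -29
  a_5 = -2·-29 + -1·13 + 2·-3 = 39
  a_6 = -2·39 + -1·-29 + 2·13 = -23
  a_7 = -2·-23 + -1·39 + 2·-29 = -51
  a_8 = -2·-51 + -1·-23 + 2·39 = 203
  a_9 = -2·203 + -1·-51 + 2·-23 = -401
  a_10 = -2·-401 + -1·203 + 2·-51 = 497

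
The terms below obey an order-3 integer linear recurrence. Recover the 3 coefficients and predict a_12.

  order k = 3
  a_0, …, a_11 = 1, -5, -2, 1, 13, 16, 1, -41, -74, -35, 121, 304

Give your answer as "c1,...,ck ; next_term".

1,-1,-2 ; 253

  a_3 = 1·-2 + -1·-5 + -2·1 = 1
  a_4 = 1·1 + -1·-2 + -2·-5 = 13
  a_5 = 1·13 + -1·1 + -2·-2 = 16
  a_6 = 1·16 + -1·13 + -2·1 = 1
  a_7 = 1·1 + -1·16 + -2·13 = -41
  a_8 = 1·-41 + -1·1 + -2·16 = -74
  a_9 = 1·-74 + -1·-41 + -2·1 = -35
  a_10 = 1·-35 + -1·-74 + -2·-41 = 121
  a_11 = 1·121 + -1·-35 + -2·-74 = 304
  a_12 = 1·304 + -1·121 + -2·-35 = 253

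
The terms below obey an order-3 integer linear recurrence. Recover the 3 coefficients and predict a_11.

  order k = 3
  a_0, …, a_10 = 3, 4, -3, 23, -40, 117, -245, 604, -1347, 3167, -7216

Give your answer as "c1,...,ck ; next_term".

-2,2,3 ; 16725

  a_3 = -2·-3 + 2·4 + 3·3 = 23
  a_4 = -2·23 + 2·-3 + 3·4 = -40
  a_5 = -2·-40 + 2·23 + 3·-3 = 117
  a_6 = -2·117 + 2·-40 + 3·23 = -245
  a_7 = -2·-245 + 2·117 + 3·-40 = 604
  a_8 = -2·604 + 2·-245 + 3·117 = -1347
  a_9 = -2·-1347 + 2·604 + 3·-245 = 3167
  a_10 = -2·3167 + 2·-1347 + 3·604 = -7216
  a_11 = -2·-7216 + 2·3167 + 3·-1347 = 16725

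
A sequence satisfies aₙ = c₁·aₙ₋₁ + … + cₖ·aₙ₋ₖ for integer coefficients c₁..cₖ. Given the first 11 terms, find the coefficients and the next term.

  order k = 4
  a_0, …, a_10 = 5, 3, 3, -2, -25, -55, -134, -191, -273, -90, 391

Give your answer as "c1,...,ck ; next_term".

1,3,-4,-4 ; 1977

  a_4 = 1·-2 + 3·3 + -4·3 + -4·5 = -25
  a_5 = 1·-25 + 3·-2 + -4·3 + -4·3 = -55
  a_6 = 1·-55 + 3·-25 + -4·-2 + -4·3 = -134
  a_7 = 1·-134 + 3·-55 + -4·-25 + -4·-2 = -191
  a_8 = 1·-191 + 3·-134 + -4·-55 + -4·-25 = -273
  a_9 = 1·-273 + 3·-191 + -4·-134 + -4·-55 = -90
  a_10 = 1·-90 + 3·-273 + -4·-191 + -4·-134 = 391
  a_11 = 1·391 + 3·-90 + -4·-273 + -4·-191 = 1977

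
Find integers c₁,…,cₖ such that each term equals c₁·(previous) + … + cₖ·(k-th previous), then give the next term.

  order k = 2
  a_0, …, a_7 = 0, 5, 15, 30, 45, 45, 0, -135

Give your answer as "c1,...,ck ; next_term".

  a_2 = 3·5 + -3·0 = 15
  a_3 = 3·15 + -3·5 = 30
  a_4 = 3·30 + -3·15 = 45
  a_5 = 3·45 + -3·30 = 45
  a_6 = 3·45 + -3·45 = 0
  a_7 = 3·0 + -3·45 = -135
  a_8 = 3·-135 + -3·0 = -405

3,-3 ; -405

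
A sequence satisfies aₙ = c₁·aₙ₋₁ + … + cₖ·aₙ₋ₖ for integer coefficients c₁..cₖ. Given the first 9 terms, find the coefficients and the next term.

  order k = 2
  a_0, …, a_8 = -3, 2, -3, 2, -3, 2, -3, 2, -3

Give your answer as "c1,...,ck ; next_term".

0,1 ; 2

  a_2 = 0·2 + 1·-3 = -3
  a_3 = 0·-3 + 1·2 = 2
  a_4 = 0·2 + 1·-3 = -3
  a_5 = 0·-3 + 1·2 = 2
  a_6 = 0·2 + 1·-3 = -3
  a_7 = 0·-3 + 1·2 = 2
  a_8 = 0·2 + 1·-3 = -3
  a_9 = 0·-3 + 1·2 = 2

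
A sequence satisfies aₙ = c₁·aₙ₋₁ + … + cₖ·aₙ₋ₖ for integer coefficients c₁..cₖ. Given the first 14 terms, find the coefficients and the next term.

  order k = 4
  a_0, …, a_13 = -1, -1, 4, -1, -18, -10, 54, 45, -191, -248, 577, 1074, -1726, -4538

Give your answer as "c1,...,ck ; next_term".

  a_4 = 1·-1 + -3·4 + 2·-1 + 3·-1 = -18
  a_5 = 1·-18 + -3·-1 + 2·4 + 3·-1 = -10
  a_6 = 1·-10 + -3·-18 + 2·-1 + 3·4 = 54
  a_7 = 1·54 + -3·-10 + 2·-18 + 3·-1 = 45
  a_8 = 1·45 + -3·54 + 2·-10 + 3·-18 = -191
  a_9 = 1·-191 + -3·45 + 2·54 + 3·-10 = -248
  a_10 = 1·-248 + -3·-191 + 2·45 + 3·54 = 577
  a_11 = 1·577 + -3·-248 + 2·-191 + 3·45 = 1074
  a_12 = 1·1074 + -3·577 + 2·-248 + 3·-191 = -1726
  a_13 = 1·-1726 + -3·1074 + 2·577 + 3·-248 = -4538
  a_14 = 1·-4538 + -3·-1726 + 2·1074 + 3·577 = 4519

1,-3,2,3 ; 4519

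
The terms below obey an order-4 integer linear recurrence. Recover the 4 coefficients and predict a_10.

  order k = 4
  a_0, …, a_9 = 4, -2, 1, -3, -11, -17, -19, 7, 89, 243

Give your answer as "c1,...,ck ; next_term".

2,-1,-2,-2 ; 421

  a_4 = 2·-3 + -1·1 + -2·-2 + -2·4 = -11
  a_5 = 2·-11 + -1·-3 + -2·1 + -2·-2 = -17
  a_6 = 2·-17 + -1·-11 + -2·-3 + -2·1 = -19
  a_7 = 2·-19 + -1·-17 + -2·-11 + -2·-3 = 7
  a_8 = 2·7 + -1·-19 + -2·-17 + -2·-11 = 89
  a_9 = 2·89 + -1·7 + -2·-19 + -2·-17 = 243
  a_10 = 2·243 + -1·89 + -2·7 + -2·-19 = 421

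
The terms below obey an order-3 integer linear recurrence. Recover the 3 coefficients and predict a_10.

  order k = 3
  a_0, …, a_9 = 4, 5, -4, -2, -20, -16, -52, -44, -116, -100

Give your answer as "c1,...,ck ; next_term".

  a_3 = 1·-4 + 2·5 + -2·4 = -2
  a_4 = 1·-2 + 2·-4 + -2·5 = -20
  a_5 = 1·-20 + 2·-2 + -2·-4 = -16
  a_6 = 1·-16 + 2·-20 + -2·-2 = -52
  a_7 = 1·-52 + 2·-16 + -2·-20 = -44
  a_8 = 1·-44 + 2·-52 + -2·-16 = -116
  a_9 = 1·-116 + 2·-44 + -2·-52 = -100
  a_10 = 1·-100 + 2·-116 + -2·-44 = -244

1,2,-2 ; -244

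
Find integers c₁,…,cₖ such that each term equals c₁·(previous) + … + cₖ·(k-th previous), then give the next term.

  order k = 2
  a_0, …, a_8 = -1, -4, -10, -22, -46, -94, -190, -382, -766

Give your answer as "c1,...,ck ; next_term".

  a_2 = 3·-4 + -2·-1 = -10
  a_3 = 3·-10 + -2·-4 = -22
  a_4 = 3·-22 + -2·-10 = -46
  a_5 = 3·-46 + -2·-22 = -94
  a_6 = 3·-94 + -2·-46 = -190
  a_7 = 3·-190 + -2·-94 = -382
  a_8 = 3·-382 + -2·-190 = -766
  a_9 = 3·-766 + -2·-382 = -1534

3,-2 ; -1534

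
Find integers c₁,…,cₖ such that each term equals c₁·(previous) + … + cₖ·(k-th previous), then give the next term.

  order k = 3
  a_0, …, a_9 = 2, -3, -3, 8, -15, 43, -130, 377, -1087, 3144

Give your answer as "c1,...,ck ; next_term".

  a_3 = -3·-3 + -1·-3 + -2·2 = 8
  a_4 = -3·8 + -1·-3 + -2·-3 = -15
  a_5 = -3·-15 + -1·8 + -2·-3 = 43
  a_6 = -3·43 + -1·-15 + -2·8 = -130
  a_7 = -3·-130 + -1·43 + -2·-15 = 377
  a_8 = -3·377 + -1·-130 + -2·43 = -1087
  a_9 = -3·-1087 + -1·377 + -2·-130 = 3144
  a_10 = -3·3144 + -1·-1087 + -2·377 = -9099

-3,-1,-2 ; -9099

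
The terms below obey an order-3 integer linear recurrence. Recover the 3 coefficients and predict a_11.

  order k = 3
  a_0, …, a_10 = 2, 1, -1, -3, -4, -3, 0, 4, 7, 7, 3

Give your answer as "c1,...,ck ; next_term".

  a_3 = 1·-1 + 0·1 + -1·2 = -3
  a_4 = 1·-3 + 0·-1 + -1·1 = -4
  a_5 = 1·-4 + 0·-3 + -1·-1 = -3
  a_6 = 1·-3 + 0·-4 + -1·-3 = 0
  a_7 = 1·0 + 0·-3 + -1·-4 = 4
  a_8 = 1·4 + 0·0 + -1·-3 = 7
  a_9 = 1·7 + 0·4 + -1·0 = 7
  a_10 = 1·7 + 0·7 + -1·4 = 3
  a_11 = 1·3 + 0·7 + -1·7 = -4

1,0,-1 ; -4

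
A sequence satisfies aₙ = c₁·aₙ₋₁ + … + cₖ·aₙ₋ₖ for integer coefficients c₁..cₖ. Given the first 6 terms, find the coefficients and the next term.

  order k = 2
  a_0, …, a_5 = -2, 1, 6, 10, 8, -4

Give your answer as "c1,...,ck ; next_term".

2,-2 ; -24

  a_2 = 2·1 + -2·-2 = 6
  a_3 = 2·6 + -2·1 = 10
  a_4 = 2·10 + -2·6 = 8
  a_5 = 2·8 + -2·10 = -4
  a_6 = 2·-4 + -2·8 = -24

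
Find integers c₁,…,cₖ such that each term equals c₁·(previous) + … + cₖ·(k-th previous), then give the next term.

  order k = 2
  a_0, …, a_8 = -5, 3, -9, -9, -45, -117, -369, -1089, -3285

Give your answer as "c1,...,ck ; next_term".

  a_2 = 2·3 + 3·-5 = -9
  a_3 = 2·-9 + 3·3 = -9
  a_4 = 2·-9 + 3·-9 = -45
  a_5 = 2·-45 + 3·-9 = -117
  a_6 = 2·-117 + 3·-45 = -369
  a_7 = 2·-369 + 3·-117 = -1089
  a_8 = 2·-1089 + 3·-369 = -3285
  a_9 = 2·-3285 + 3·-1089 = -9837

2,3 ; -9837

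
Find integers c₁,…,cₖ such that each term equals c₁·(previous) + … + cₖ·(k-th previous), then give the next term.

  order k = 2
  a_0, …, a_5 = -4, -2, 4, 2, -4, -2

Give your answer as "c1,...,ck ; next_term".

0,-1 ; 4

  a_2 = 0·-2 + -1·-4 = 4
  a_3 = 0·4 + -1·-2 = 2
  a_4 = 0·2 + -1·4 = -4
  a_5 = 0·-4 + -1·2 = -2
  a_6 = 0·-2 + -1·-4 = 4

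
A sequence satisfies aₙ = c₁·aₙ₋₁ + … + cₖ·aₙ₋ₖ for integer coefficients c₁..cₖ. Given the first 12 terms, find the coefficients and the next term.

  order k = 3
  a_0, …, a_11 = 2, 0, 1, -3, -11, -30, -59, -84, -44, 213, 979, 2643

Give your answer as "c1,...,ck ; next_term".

3,-2,-3 ; 5332

  a_3 = 3·1 + -2·0 + -3·2 = -3
  a_4 = 3·-3 + -2·1 + -3·0 = -11
  a_5 = 3·-11 + -2·-3 + -3·1 = -30
  a_6 = 3·-30 + -2·-11 + -3·-3 = -59
  a_7 = 3·-59 + -2·-30 + -3·-11 = -84
  a_8 = 3·-84 + -2·-59 + -3·-30 = -44
  a_9 = 3·-44 + -2·-84 + -3·-59 = 213
  a_10 = 3·213 + -2·-44 + -3·-84 = 979
  a_11 = 3·979 + -2·213 + -3·-44 = 2643
  a_12 = 3·2643 + -2·979 + -3·213 = 5332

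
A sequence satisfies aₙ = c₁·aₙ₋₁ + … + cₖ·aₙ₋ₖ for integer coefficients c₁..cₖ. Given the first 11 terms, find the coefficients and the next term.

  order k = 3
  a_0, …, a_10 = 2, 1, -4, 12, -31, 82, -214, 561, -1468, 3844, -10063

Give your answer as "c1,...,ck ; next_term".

-2,2,1 ; 26346

  a_3 = -2·-4 + 2·1 + 1·2 = 12
  a_4 = -2·12 + 2·-4 + 1·1 = -31
  a_5 = -2·-31 + 2·12 + 1·-4 = 82
  a_6 = -2·82 + 2·-31 + 1·12 = -214
  a_7 = -2·-214 + 2·82 + 1·-31 = 561
  a_8 = -2·561 + 2·-214 + 1·82 = -1468
  a_9 = -2·-1468 + 2·561 + 1·-214 = 3844
  a_10 = -2·3844 + 2·-1468 + 1·561 = -10063
  a_11 = -2·-10063 + 2·3844 + 1·-1468 = 26346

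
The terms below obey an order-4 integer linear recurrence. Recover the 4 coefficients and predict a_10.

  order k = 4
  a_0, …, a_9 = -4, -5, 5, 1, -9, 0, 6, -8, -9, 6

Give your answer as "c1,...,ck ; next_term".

  a_4 = 0·1 + 0·5 + 1·-5 + 1·-4 = -9
  a_5 = 0·-9 + 0·1 + 1·5 + 1·-5 = 0
  a_6 = 0·0 + 0·-9 + 1·1 + 1·5 = 6
  a_7 = 0·6 + 0·0 + 1·-9 + 1·1 = -8
  a_8 = 0·-8 + 0·6 + 1·0 + 1·-9 = -9
  a_9 = 0·-9 + 0·-8 + 1·6 + 1·0 = 6
  a_10 = 0·6 + 0·-9 + 1·-8 + 1·6 = -2

0,0,1,1 ; -2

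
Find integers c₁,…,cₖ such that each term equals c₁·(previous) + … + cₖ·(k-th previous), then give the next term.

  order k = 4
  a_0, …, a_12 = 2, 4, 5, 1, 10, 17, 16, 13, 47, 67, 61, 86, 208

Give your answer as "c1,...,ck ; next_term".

0,0,1,3 ; 262

  a_4 = 0·1 + 0·5 + 1·4 + 3·2 = 10
  a_5 = 0·10 + 0·1 + 1·5 + 3·4 = 17
  a_6 = 0·17 + 0·10 + 1·1 + 3·5 = 16
  a_7 = 0·16 + 0·17 + 1·10 + 3·1 = 13
  a_8 = 0·13 + 0·16 + 1·17 + 3·10 = 47
  a_9 = 0·47 + 0·13 + 1·16 + 3·17 = 67
  a_10 = 0·67 + 0·47 + 1·13 + 3·16 = 61
  a_11 = 0·61 + 0·67 + 1·47 + 3·13 = 86
  a_12 = 0·86 + 0·61 + 1·67 + 3·47 = 208
  a_13 = 0·208 + 0·86 + 1·61 + 3·67 = 262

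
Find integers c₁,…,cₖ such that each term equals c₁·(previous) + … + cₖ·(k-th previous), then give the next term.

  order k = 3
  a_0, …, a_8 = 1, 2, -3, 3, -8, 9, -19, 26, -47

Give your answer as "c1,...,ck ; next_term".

0,2,-1 ; 71

  a_3 = 0·-3 + 2·2 + -1·1 = 3
  a_4 = 0·3 + 2·-3 + -1·2 = -8
  a_5 = 0·-8 + 2·3 + -1·-3 = 9
  a_6 = 0·9 + 2·-8 + -1·3 = -19
  a_7 = 0·-19 + 2·9 + -1·-8 = 26
  a_8 = 0·26 + 2·-19 + -1·9 = -47
  a_9 = 0·-47 + 2·26 + -1·-19 = 71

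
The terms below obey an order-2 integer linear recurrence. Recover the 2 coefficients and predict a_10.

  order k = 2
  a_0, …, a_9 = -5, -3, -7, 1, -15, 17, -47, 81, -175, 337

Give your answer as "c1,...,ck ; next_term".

  a_2 = -1·-3 + 2·-5 = -7
  a_3 = -1·-7 + 2·-3 = 1
  a_4 = -1·1 + 2·-7 = -15
  a_5 = -1·-15 + 2·1 = 17
  a_6 = -1·17 + 2·-15 = -47
  a_7 = -1·-47 + 2·17 = 81
  a_8 = -1·81 + 2·-47 = -175
  a_9 = -1·-175 + 2·81 = 337
  a_10 = -1·337 + 2·-175 = -687

-1,2 ; -687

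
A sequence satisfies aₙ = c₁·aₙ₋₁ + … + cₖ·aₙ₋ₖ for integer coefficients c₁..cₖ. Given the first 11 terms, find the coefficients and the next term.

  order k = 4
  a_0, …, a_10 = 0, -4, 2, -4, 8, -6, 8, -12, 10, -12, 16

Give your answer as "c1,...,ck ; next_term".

  a_4 = -1·-4 + 0·2 + -1·-4 + -1·0 = 8
  a_5 = -1·8 + 0·-4 + -1·2 + -1·-4 = -6
  a_6 = -1·-6 + 0·8 + -1·-4 + -1·2 = 8
  a_7 = -1·8 + 0·-6 + -1·8 + -1·-4 = -12
  a_8 = -1·-12 + 0·8 + -1·-6 + -1·8 = 10
  a_9 = -1·10 + 0·-12 + -1·8 + -1·-6 = -12
  a_10 = -1·-12 + 0·10 + -1·-12 + -1·8 = 16
  a_11 = -1·16 + 0·-12 + -1·10 + -1·-12 = -14

-1,0,-1,-1 ; -14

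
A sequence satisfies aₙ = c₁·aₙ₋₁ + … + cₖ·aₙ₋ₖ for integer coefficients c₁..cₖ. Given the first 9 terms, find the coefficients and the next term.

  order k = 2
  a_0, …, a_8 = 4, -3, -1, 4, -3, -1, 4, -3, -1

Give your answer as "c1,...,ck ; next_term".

  a_2 = -1·-3 + -1·4 = -1
  a_3 = -1·-1 + -1·-3 = 4
  a_4 = -1·4 + -1·-1 = -3
  a_5 = -1·-3 + -1·4 = -1
  a_6 = -1·-1 + -1·-3 = 4
  a_7 = -1·4 + -1·-1 = -3
  a_8 = -1·-3 + -1·4 = -1
  a_9 = -1·-1 + -1·-3 = 4

-1,-1 ; 4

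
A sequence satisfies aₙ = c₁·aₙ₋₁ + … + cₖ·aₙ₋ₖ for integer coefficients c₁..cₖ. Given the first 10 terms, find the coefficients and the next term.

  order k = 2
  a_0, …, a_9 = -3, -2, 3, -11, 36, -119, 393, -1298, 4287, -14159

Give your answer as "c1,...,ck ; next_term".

  a_2 = -3·-2 + 1·-3 = 3
  a_3 = -3·3 + 1·-2 = -11
  a_4 = -3·-11 + 1·3 = 36
  a_5 = -3·36 + 1·-11 = -119
  a_6 = -3·-119 + 1·36 = 393
  a_7 = -3·393 + 1·-119 = -1298
  a_8 = -3·-1298 + 1·393 = 4287
  a_9 = -3·4287 + 1·-1298 = -14159
  a_10 = -3·-14159 + 1·4287 = 46764

-3,1 ; 46764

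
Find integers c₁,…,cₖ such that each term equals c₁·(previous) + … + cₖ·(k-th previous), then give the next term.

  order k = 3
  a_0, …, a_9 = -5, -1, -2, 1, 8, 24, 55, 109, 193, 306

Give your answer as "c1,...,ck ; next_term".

  a_3 = 3·-2 + -2·-1 + -1·-5 = 1
  a_4 = 3·1 + -2·-2 + -1·-1 = 8
  a_5 = 3·8 + -2·1 + -1·-2 = 24
  a_6 = 3·24 + -2·8 + -1·1 = 55
  a_7 = 3·55 + -2·24 + -1·8 = 109
  a_8 = 3·109 + -2·55 + -1·24 = 193
  a_9 = 3·193 + -2·109 + -1·55 = 306
  a_10 = 3·306 + -2·193 + -1·109 = 423

3,-2,-1 ; 423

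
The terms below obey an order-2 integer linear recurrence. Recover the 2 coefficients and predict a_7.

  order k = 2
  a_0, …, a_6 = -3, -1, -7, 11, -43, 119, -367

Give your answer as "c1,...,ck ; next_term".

  a_2 = -2·-1 + 3·-3 = -7
  a_3 = -2·-7 + 3·-1 = 11
  a_4 = -2·11 + 3·-7 = -43
  a_5 = -2·-43 + 3·11 = 119
  a_6 = -2·119 + 3·-43 = -367
  a_7 = -2·-367 + 3·119 = 1091

-2,3 ; 1091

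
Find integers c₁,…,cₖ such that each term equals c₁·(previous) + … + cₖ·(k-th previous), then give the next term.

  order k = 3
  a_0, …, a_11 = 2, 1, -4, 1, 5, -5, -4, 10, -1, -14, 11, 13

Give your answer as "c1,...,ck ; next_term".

  a_3 = 0·-4 + -1·1 + 1·2 = 1
  a_4 = 0·1 + -1·-4 + 1·1 = 5
  a_5 = 0·5 + -1·1 + 1·-4 = -5
  a_6 = 0·-5 + -1·5 + 1·1 = -4
  a_7 = 0·-4 + -1·-5 + 1·5 = 10
  a_8 = 0·10 + -1·-4 + 1·-5 = -1
  a_9 = 0·-1 + -1·10 + 1·-4 = -14
  a_10 = 0·-14 + -1·-1 + 1·10 = 11
  a_11 = 0·11 + -1·-14 + 1·-1 = 13
  a_12 = 0·13 + -1·11 + 1·-14 = -25

0,-1,1 ; -25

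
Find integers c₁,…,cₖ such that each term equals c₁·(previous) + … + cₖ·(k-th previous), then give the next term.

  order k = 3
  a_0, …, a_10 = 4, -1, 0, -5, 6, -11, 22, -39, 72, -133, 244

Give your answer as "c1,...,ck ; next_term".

-1,1,-1 ; -449

  a_3 = -1·0 + 1·-1 + -1·4 = -5
  a_4 = -1·-5 + 1·0 + -1·-1 = 6
  a_5 = -1·6 + 1·-5 + -1·0 = -11
  a_6 = -1·-11 + 1·6 + -1·-5 = 22
  a_7 = -1·22 + 1·-11 + -1·6 = -39
  a_8 = -1·-39 + 1·22 + -1·-11 = 72
  a_9 = -1·72 + 1·-39 + -1·22 = -133
  a_10 = -1·-133 + 1·72 + -1·-39 = 244
  a_11 = -1·244 + 1·-133 + -1·72 = -449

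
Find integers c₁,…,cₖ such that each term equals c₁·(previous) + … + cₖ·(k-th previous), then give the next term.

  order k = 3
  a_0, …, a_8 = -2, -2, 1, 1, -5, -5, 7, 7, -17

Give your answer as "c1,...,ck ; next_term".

1,-2,2 ; -17

  a_3 = 1·1 + -2·-2 + 2·-2 = 1
  a_4 = 1·1 + -2·1 + 2·-2 = -5
  a_5 = 1·-5 + -2·1 + 2·1 = -5
  a_6 = 1·-5 + -2·-5 + 2·1 = 7
  a_7 = 1·7 + -2·-5 + 2·-5 = 7
  a_8 = 1·7 + -2·7 + 2·-5 = -17
  a_9 = 1·-17 + -2·7 + 2·7 = -17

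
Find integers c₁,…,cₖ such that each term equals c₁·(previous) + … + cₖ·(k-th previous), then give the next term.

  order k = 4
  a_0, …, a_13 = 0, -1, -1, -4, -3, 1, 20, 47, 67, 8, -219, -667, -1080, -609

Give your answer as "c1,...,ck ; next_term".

  a_4 = 2·-4 + -1·-1 + -4·-1 + 1·0 = -3
  a_5 = 2·-3 + -1·-4 + -4·-1 + 1·-1 = 1
  a_6 = 2·1 + -1·-3 + -4·-4 + 1·-1 = 20
  a_7 = 2·20 + -1·1 + -4·-3 + 1·-4 = 47
  a_8 = 2·47 + -1·20 + -4·1 + 1·-3 = 67
  a_9 = 2·67 + -1·47 + -4·20 + 1·1 = 8
  a_10 = 2·8 + -1·67 + -4·47 + 1·20 = -219
  a_11 = 2·-219 + -1·8 + -4·67 + 1·47 = -667
  a_12 = 2·-667 + -1·-219 + -4·8 + 1·67 = -1080
  a_13 = 2·-1080 + -1·-667 + -4·-219 + 1·8 = -609
  a_14 = 2·-609 + -1·-1080 + -4·-667 + 1·-219 = 2311

2,-1,-4,1 ; 2311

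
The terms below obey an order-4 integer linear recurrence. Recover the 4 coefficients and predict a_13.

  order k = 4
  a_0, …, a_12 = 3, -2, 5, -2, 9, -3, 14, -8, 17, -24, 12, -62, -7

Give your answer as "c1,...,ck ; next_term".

  a_4 = 1·-2 + 2·5 + -2·-2 + -1·3 = 9
  a_5 = 1·9 + 2·-2 + -2·5 + -1·-2 = -3
  a_6 = 1·-3 + 2·9 + -2·-2 + -1·5 = 14
  a_7 = 1·14 + 2·-3 + -2·9 + -1·-2 = -8
  a_8 = 1·-8 + 2·14 + -2·-3 + -1·9 = 17
  a_9 = 1·17 + 2·-8 + -2·14 + -1·-3 = -24
  a_10 = 1·-24 + 2·17 + -2·-8 + -1·14 = 12
  a_11 = 1·12 + 2·-24 + -2·17 + -1·-8 = -62
  a_12 = 1·-62 + 2·12 + -2·-24 + -1·17 = -7
  a_13 = 1·-7 + 2·-62 + -2·12 + -1·-24 = -131

1,2,-2,-1 ; -131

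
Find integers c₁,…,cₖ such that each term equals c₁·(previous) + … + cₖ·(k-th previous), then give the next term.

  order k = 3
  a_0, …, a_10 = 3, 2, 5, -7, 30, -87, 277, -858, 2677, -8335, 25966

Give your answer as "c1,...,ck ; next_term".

-3,1,2 ; -80879

  a_3 = -3·5 + 1·2 + 2·3 = -7
  a_4 = -3·-7 + 1·5 + 2·2 = 30
  a_5 = -3·30 + 1·-7 + 2·5 = -87
  a_6 = -3·-87 + 1·30 + 2·-7 = 277
  a_7 = -3·277 + 1·-87 + 2·30 = -858
  a_8 = -3·-858 + 1·277 + 2·-87 = 2677
  a_9 = -3·2677 + 1·-858 + 2·277 = -8335
  a_10 = -3·-8335 + 1·2677 + 2·-858 = 25966
  a_11 = -3·25966 + 1·-8335 + 2·2677 = -80879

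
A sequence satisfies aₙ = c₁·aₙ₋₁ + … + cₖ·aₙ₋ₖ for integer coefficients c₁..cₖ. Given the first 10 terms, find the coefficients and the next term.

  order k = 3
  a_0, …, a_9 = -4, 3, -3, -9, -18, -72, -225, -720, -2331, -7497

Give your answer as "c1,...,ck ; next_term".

2,3,3 ; -24147

  a_3 = 2·-3 + 3·3 + 3·-4 = -9
  a_4 = 2·-9 + 3·-3 + 3·3 = -18
  a_5 = 2·-18 + 3·-9 + 3·-3 = -72
  a_6 = 2·-72 + 3·-18 + 3·-9 = -225
  a_7 = 2·-225 + 3·-72 + 3·-18 = -720
  a_8 = 2·-720 + 3·-225 + 3·-72 = -2331
  a_9 = 2·-2331 + 3·-720 + 3·-225 = -7497
  a_10 = 2·-7497 + 3·-2331 + 3·-720 = -24147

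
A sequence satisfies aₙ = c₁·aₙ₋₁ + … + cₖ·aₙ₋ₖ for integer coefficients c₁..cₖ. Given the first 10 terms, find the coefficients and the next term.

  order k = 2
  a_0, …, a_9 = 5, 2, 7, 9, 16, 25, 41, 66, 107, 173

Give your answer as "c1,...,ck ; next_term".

1,1 ; 280

  a_2 = 1·2 + 1·5 = 7
  a_3 = 1·7 + 1·2 = 9
  a_4 = 1·9 + 1·7 = 16
  a_5 = 1·16 + 1·9 = 25
  a_6 = 1·25 + 1·16 = 41
  a_7 = 1·41 + 1·25 = 66
  a_8 = 1·66 + 1·41 = 107
  a_9 = 1·107 + 1·66 = 173
  a_10 = 1·173 + 1·107 = 280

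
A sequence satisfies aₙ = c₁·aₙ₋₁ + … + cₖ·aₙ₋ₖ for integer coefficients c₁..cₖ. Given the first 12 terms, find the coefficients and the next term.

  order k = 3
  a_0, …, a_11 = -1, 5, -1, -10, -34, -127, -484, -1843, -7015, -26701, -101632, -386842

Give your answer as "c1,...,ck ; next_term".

  a_3 = 4·-1 + -1·5 + 1·-1 = -10
  a_4 = 4·-10 + -1·-1 + 1·5 = -34
  a_5 = 4·-34 + -1·-10 + 1·-1 = -127
  a_6 = 4·-127 + -1·-34 + 1·-10 = -484
  a_7 = 4·-484 + -1·-127 + 1·-34 = -1843
  a_8 = 4·-1843 + -1·-484 + 1·-127 = -7015
  a_9 = 4·-7015 + -1·-1843 + 1·-484 = -26701
  a_10 = 4·-26701 + -1·-7015 + 1·-1843 = -101632
  a_11 = 4·-101632 + -1·-26701 + 1·-7015 = -386842
  a_12 = 4·-386842 + -1·-101632 + 1·-26701 = -1472437

4,-1,1 ; -1472437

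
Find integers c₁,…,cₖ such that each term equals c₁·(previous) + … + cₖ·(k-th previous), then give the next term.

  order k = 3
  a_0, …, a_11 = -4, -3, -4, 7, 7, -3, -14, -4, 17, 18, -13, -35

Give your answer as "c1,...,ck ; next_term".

0,-1,-1 ; -5

  a_3 = 0·-4 + -1·-3 + -1·-4 = 7
  a_4 = 0·7 + -1·-4 + -1·-3 = 7
  a_5 = 0·7 + -1·7 + -1·-4 = -3
  a_6 = 0·-3 + -1·7 + -1·7 = -14
  a_7 = 0·-14 + -1·-3 + -1·7 = -4
  a_8 = 0·-4 + -1·-14 + -1·-3 = 17
  a_9 = 0·17 + -1·-4 + -1·-14 = 18
  a_10 = 0·18 + -1·17 + -1·-4 = -13
  a_11 = 0·-13 + -1·18 + -1·17 = -35
  a_12 = 0·-35 + -1·-13 + -1·18 = -5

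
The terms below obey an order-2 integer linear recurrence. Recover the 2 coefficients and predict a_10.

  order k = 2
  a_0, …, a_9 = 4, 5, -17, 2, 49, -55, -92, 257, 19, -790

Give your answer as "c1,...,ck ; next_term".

  a_2 = -1·5 + -3·4 = -17
  a_3 = -1·-17 + -3·5 = 2
  a_4 = -1·2 + -3·-17 = 49
  a_5 = -1·49 + -3·2 = -55
  a_6 = -1·-55 + -3·49 = -92
  a_7 = -1·-92 + -3·-55 = 257
  a_8 = -1·257 + -3·-92 = 19
  a_9 = -1·19 + -3·257 = -790
  a_10 = -1·-790 + -3·19 = 733

-1,-3 ; 733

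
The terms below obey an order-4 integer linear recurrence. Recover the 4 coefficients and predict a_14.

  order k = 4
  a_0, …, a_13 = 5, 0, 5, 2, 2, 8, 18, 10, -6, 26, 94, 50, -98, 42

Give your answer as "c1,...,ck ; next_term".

  a_4 = 1·2 + -2·5 + 2·0 + 2·5 = 2
  a_5 = 1·2 + -2·2 + 2·5 + 2·0 = 8
  a_6 = 1·8 + -2·2 + 2·2 + 2·5 = 18
  a_7 = 1·18 + -2·8 + 2·2 + 2·2 = 10
  a_8 = 1·10 + -2·18 + 2·8 + 2·2 = -6
  a_9 = 1·-6 + -2·10 + 2·18 + 2·8 = 26
  a_10 = 1·26 + -2·-6 + 2·10 + 2·18 = 94
  a_11 = 1·94 + -2·26 + 2·-6 + 2·10 = 50
  a_12 = 1·50 + -2·94 + 2·26 + 2·-6 = -98
  a_13 = 1·-98 + -2·50 + 2·94 + 2·26 = 42
  a_14 = 1·42 + -2·-98 + 2·50 + 2·94 = 526

1,-2,2,2 ; 526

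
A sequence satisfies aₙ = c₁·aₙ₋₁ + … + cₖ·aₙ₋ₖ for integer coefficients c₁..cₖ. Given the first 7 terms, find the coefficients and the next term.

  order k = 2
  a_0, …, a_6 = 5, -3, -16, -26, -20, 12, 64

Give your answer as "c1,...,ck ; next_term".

  a_2 = 2·-3 + -2·5 = -16
  a_3 = 2·-16 + -2·-3 = -26
  a_4 = 2·-26 + -2·-16 = -20
  a_5 = 2·-20 + -2·-26 = 12
  a_6 = 2·12 + -2·-20 = 64
  a_7 = 2·64 + -2·12 = 104

2,-2 ; 104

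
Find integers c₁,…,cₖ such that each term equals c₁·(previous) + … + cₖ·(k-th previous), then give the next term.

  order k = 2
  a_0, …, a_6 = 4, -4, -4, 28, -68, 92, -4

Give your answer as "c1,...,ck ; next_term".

-3,-4 ; -356

  a_2 = -3·-4 + -4·4 = -4
  a_3 = -3·-4 + -4·-4 = 28
  a_4 = -3·28 + -4·-4 = -68
  a_5 = -3·-68 + -4·28 = 92
  a_6 = -3·92 + -4·-68 = -4
  a_7 = -3·-4 + -4·92 = -356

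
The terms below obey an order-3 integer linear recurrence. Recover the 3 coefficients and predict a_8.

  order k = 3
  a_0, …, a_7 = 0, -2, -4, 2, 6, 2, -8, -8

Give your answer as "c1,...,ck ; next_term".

  a_3 = 0·-4 + -1·-2 + -1·0 = 2
  a_4 = 0·2 + -1·-4 + -1·-2 = 6
  a_5 = 0·6 + -1·2 + -1·-4 = 2
  a_6 = 0·2 + -1·6 + -1·2 = -8
  a_7 = 0·-8 + -1·2 + -1·6 = -8
  a_8 = 0·-8 + -1·-8 + -1·2 = 6

0,-1,-1 ; 6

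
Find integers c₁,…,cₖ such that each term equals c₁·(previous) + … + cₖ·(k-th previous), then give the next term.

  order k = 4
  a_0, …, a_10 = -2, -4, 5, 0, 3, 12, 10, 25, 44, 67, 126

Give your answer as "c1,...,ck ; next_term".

  a_4 = 1·0 + 1·5 + 1·-4 + -1·-2 = 3
  a_5 = 1·3 + 1·0 + 1·5 + -1·-4 = 12
  a_6 = 1·12 + 1·3 + 1·0 + -1·5 = 10
  a_7 = 1·10 + 1·12 + 1·3 + -1·0 = 25
  a_8 = 1·25 + 1·10 + 1·12 + -1·3 = 44
  a_9 = 1·44 + 1·25 + 1·10 + -1·12 = 67
  a_10 = 1·67 + 1·44 + 1·25 + -1·10 = 126
  a_11 = 1·126 + 1·67 + 1·44 + -1·25 = 212

1,1,1,-1 ; 212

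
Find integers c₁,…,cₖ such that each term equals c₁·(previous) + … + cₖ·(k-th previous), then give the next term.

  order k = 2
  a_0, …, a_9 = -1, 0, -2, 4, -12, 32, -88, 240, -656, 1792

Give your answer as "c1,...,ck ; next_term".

  a_2 = -2·0 + 2·-1 = -2
  a_3 = -2·-2 + 2·0 = 4
  a_4 = -2·4 + 2·-2 = -12
  a_5 = -2·-12 + 2·4 = 32
  a_6 = -2·32 + 2·-12 = -88
  a_7 = -2·-88 + 2·32 = 240
  a_8 = -2·240 + 2·-88 = -656
  a_9 = -2·-656 + 2·240 = 1792
  a_10 = -2·1792 + 2·-656 = -4896

-2,2 ; -4896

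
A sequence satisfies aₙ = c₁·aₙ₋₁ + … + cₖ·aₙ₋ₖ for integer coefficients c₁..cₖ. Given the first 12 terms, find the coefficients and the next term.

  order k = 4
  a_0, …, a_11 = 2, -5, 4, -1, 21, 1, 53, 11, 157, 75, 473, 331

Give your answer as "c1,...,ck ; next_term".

1,2,-2,2 ; 1441

  a_4 = 1·-1 + 2·4 + -2·-5 + 2·2 = 21
  a_5 = 1·21 + 2·-1 + -2·4 + 2·-5 = 1
  a_6 = 1·1 + 2·21 + -2·-1 + 2·4 = 53
  a_7 = 1·53 + 2·1 + -2·21 + 2·-1 = 11
  a_8 = 1·11 + 2·53 + -2·1 + 2·21 = 157
  a_9 = 1·157 + 2·11 + -2·53 + 2·1 = 75
  a_10 = 1·75 + 2·157 + -2·11 + 2·53 = 473
  a_11 = 1·473 + 2·75 + -2·157 + 2·11 = 331
  a_12 = 1·331 + 2·473 + -2·75 + 2·157 = 1441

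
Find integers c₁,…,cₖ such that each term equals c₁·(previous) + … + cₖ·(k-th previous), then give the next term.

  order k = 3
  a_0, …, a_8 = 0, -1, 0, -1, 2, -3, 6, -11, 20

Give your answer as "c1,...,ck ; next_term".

  a_3 = -1·0 + 1·-1 + -1·0 = -1
  a_4 = -1·-1 + 1·0 + -1·-1 = 2
  a_5 = -1·2 + 1·-1 + -1·0 = -3
  a_6 = -1·-3 + 1·2 + -1·-1 = 6
  a_7 = -1·6 + 1·-3 + -1·2 = -11
  a_8 = -1·-11 + 1·6 + -1·-3 = 20
  a_9 = -1·20 + 1·-11 + -1·6 = -37

-1,1,-1 ; -37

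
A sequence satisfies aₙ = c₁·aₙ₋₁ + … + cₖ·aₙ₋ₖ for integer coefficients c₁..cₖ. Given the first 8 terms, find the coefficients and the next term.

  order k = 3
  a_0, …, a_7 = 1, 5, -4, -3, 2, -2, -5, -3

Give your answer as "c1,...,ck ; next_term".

1,0,1 ; -5

  a_3 = 1·-4 + 0·5 + 1·1 = -3
  a_4 = 1·-3 + 0·-4 + 1·5 = 2
  a_5 = 1·2 + 0·-3 + 1·-4 = -2
  a_6 = 1·-2 + 0·2 + 1·-3 = -5
  a_7 = 1·-5 + 0·-2 + 1·2 = -3
  a_8 = 1·-3 + 0·-5 + 1·-2 = -5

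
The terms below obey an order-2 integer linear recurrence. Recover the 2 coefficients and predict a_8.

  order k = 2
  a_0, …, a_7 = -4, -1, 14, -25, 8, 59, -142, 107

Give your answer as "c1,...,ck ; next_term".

  a_2 = -2·-1 + -3·-4 = 14
  a_3 = -2·14 + -3·-1 = -25
  a_4 = -2·-25 + -3·14 = 8
  a_5 = -2·8 + -3·-25 = 59
  a_6 = -2·59 + -3·8 = -142
  a_7 = -2·-142 + -3·59 = 107
  a_8 = -2·107 + -3·-142 = 212

-2,-3 ; 212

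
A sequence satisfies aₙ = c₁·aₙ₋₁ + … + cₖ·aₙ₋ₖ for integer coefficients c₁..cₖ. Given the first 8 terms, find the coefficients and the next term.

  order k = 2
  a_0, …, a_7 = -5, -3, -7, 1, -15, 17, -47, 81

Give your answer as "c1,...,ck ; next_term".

-1,2 ; -175

  a_2 = -1·-3 + 2·-5 = -7
  a_3 = -1·-7 + 2·-3 = 1
  a_4 = -1·1 + 2·-7 = -15
  a_5 = -1·-15 + 2·1 = 17
  a_6 = -1·17 + 2·-15 = -47
  a_7 = -1·-47 + 2·17 = 81
  a_8 = -1·81 + 2·-47 = -175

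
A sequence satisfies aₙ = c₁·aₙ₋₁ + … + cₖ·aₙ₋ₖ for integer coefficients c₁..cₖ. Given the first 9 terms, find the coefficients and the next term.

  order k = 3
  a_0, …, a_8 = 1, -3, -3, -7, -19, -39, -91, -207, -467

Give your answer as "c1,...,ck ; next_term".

1,2,2 ; -1063

  a_3 = 1·-3 + 2·-3 + 2·1 = -7
  a_4 = 1·-7 + 2·-3 + 2·-3 = -19
  a_5 = 1·-19 + 2·-7 + 2·-3 = -39
  a_6 = 1·-39 + 2·-19 + 2·-7 = -91
  a_7 = 1·-91 + 2·-39 + 2·-19 = -207
  a_8 = 1·-207 + 2·-91 + 2·-39 = -467
  a_9 = 1·-467 + 2·-207 + 2·-91 = -1063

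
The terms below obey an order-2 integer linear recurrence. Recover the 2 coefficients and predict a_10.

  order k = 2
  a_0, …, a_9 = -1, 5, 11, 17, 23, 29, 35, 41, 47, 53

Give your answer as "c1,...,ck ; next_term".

2,-1 ; 59

  a_2 = 2·5 + -1·-1 = 11
  a_3 = 2·11 + -1·5 = 17
  a_4 = 2·17 + -1·11 = 23
  a_5 = 2·23 + -1·17 = 29
  a_6 = 2·29 + -1·23 = 35
  a_7 = 2·35 + -1·29 = 41
  a_8 = 2·41 + -1·35 = 47
  a_9 = 2·47 + -1·41 = 53
  a_10 = 2·53 + -1·47 = 59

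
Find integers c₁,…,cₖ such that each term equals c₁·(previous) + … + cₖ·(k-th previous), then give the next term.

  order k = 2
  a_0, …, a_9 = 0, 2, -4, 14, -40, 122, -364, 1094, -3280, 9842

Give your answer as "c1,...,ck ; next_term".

  a_2 = -2·2 + 3·0 = -4
  a_3 = -2·-4 + 3·2 = 14
  a_4 = -2·14 + 3·-4 = -40
  a_5 = -2·-40 + 3·14 = 122
  a_6 = -2·122 + 3·-40 = -364
  a_7 = -2·-364 + 3·122 = 1094
  a_8 = -2·1094 + 3·-364 = -3280
  a_9 = -2·-3280 + 3·1094 = 9842
  a_10 = -2·9842 + 3·-3280 = -29524

-2,3 ; -29524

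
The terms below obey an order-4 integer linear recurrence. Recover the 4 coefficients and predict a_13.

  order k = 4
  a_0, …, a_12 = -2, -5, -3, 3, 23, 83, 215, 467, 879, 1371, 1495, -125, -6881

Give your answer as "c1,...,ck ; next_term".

  a_4 = 3·3 + -2·-3 + 0·-5 + -4·-2 = 23
  a_5 = 3·23 + -2·3 + 0·-3 + -4·-5 = 83
  a_6 = 3·83 + -2·23 + 0·3 + -4·-3 = 215
  a_7 = 3·215 + -2·83 + 0·23 + -4·3 = 467
  a_8 = 3·467 + -2·215 + 0·83 + -4·23 = 879
  a_9 = 3·879 + -2·467 + 0·215 + -4·83 = 1371
  a_10 = 3·1371 + -2·879 + 0·467 + -4·215 = 1495
  a_11 = 3·1495 + -2·1371 + 0·879 + -4·467 = -125
  a_12 = 3·-125 + -2·1495 + 0·1371 + -4·879 = -6881
  a_13 = 3·-6881 + -2·-125 + 0·1495 + -4·1371 = -25877

3,-2,0,-4 ; -25877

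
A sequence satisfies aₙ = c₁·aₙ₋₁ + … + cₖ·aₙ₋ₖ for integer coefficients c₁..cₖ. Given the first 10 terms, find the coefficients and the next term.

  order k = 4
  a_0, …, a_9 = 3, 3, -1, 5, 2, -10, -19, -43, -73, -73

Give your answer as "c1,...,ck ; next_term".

  a_4 = 2·5 + -1·-1 + 0·3 + -3·3 = 2
  a_5 = 2·2 + -1·5 + 0·-1 + -3·3 = -10
  a_6 = 2·-10 + -1·2 + 0·5 + -3·-1 = -19
  a_7 = 2·-19 + -1·-10 + 0·2 + -3·5 = -43
  a_8 = 2·-43 + -1·-19 + 0·-10 + -3·2 = -73
  a_9 = 2·-73 + -1·-43 + 0·-19 + -3·-10 = -73
  a_10 = 2·-73 + -1·-73 + 0·-43 + -3·-19 = -16

2,-1,0,-3 ; -16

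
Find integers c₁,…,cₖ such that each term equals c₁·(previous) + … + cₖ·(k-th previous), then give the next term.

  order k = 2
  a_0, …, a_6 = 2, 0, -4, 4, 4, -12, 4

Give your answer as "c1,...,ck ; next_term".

-1,-2 ; 20

  a_2 = -1·0 + -2·2 = -4
  a_3 = -1·-4 + -2·0 = 4
  a_4 = -1·4 + -2·-4 = 4
  a_5 = -1·4 + -2·4 = -12
  a_6 = -1·-12 + -2·4 = 4
  a_7 = -1·4 + -2·-12 = 20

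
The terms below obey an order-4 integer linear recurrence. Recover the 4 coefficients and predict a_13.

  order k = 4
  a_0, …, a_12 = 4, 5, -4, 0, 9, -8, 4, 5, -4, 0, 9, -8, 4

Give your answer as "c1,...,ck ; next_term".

-1,0,1,1 ; 5

  a_4 = -1·0 + 0·-4 + 1·5 + 1·4 = 9
  a_5 = -1·9 + 0·0 + 1·-4 + 1·5 = -8
  a_6 = -1·-8 + 0·9 + 1·0 + 1·-4 = 4
  a_7 = -1·4 + 0·-8 + 1·9 + 1·0 = 5
  a_8 = -1·5 + 0·4 + 1·-8 + 1·9 = -4
  a_9 = -1·-4 + 0·5 + 1·4 + 1·-8 = 0
  a_10 = -1·0 + 0·-4 + 1·5 + 1·4 = 9
  a_11 = -1·9 + 0·0 + 1·-4 + 1·5 = -8
  a_12 = -1·-8 + 0·9 + 1·0 + 1·-4 = 4
  a_13 = -1·4 + 0·-8 + 1·9 + 1·0 = 5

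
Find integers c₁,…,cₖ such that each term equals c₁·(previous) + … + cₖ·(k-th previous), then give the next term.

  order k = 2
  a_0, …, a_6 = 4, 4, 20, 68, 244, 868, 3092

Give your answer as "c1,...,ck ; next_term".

3,2 ; 11012

  a_2 = 3·4 + 2·4 = 20
  a_3 = 3·20 + 2·4 = 68
  a_4 = 3·68 + 2·20 = 244
  a_5 = 3·244 + 2·68 = 868
  a_6 = 3·868 + 2·244 = 3092
  a_7 = 3·3092 + 2·868 = 11012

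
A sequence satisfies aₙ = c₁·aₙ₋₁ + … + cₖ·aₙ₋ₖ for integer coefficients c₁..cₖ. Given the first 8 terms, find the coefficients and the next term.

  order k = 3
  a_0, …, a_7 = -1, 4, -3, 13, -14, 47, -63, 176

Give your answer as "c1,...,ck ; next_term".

-1,3,2 ; -271

  a_3 = -1·-3 + 3·4 + 2·-1 = 13
  a_4 = -1·13 + 3·-3 + 2·4 = -14
  a_5 = -1·-14 + 3·13 + 2·-3 = 47
  a_6 = -1·47 + 3·-14 + 2·13 = -63
  a_7 = -1·-63 + 3·47 + 2·-14 = 176
  a_8 = -1·176 + 3·-63 + 2·47 = -271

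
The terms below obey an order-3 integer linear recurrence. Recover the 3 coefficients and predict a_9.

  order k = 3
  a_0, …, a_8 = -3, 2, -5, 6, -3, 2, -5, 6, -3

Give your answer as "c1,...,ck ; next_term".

-1,-1,-1 ; 2

  a_3 = -1·-5 + -1·2 + -1·-3 = 6
  a_4 = -1·6 + -1·-5 + -1·2 = -3
  a_5 = -1·-3 + -1·6 + -1·-5 = 2
  a_6 = -1·2 + -1·-3 + -1·6 = -5
  a_7 = -1·-5 + -1·2 + -1·-3 = 6
  a_8 = -1·6 + -1·-5 + -1·2 = -3
  a_9 = -1·-3 + -1·6 + -1·-5 = 2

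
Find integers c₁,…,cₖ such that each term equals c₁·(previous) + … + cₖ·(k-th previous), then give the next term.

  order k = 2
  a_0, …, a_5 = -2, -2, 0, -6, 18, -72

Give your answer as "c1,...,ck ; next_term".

  a_2 = -3·-2 + 3·-2 = 0
  a_3 = -3·0 + 3·-2 = -6
  a_4 = -3·-6 + 3·0 = 18
  a_5 = -3·18 + 3·-6 = -72
  a_6 = -3·-72 + 3·18 = 270

-3,3 ; 270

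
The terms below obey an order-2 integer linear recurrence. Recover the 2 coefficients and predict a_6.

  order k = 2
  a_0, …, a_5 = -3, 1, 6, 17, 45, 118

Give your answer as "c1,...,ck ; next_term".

3,-1 ; 309

  a_2 = 3·1 + -1·-3 = 6
  a_3 = 3·6 + -1·1 = 17
  a_4 = 3·17 + -1·6 = 45
  a_5 = 3·45 + -1·17 = 118
  a_6 = 3·118 + -1·45 = 309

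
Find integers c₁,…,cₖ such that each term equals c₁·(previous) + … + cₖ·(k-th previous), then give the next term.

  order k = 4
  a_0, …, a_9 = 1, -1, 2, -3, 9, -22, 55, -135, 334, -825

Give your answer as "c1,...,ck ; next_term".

-2,1,0,1 ; 2039

  a_4 = -2·-3 + 1·2 + 0·-1 + 1·1 = 9
  a_5 = -2·9 + 1·-3 + 0·2 + 1·-1 = -22
  a_6 = -2·-22 + 1·9 + 0·-3 + 1·2 = 55
  a_7 = -2·55 + 1·-22 + 0·9 + 1·-3 = -135
  a_8 = -2·-135 + 1·55 + 0·-22 + 1·9 = 334
  a_9 = -2·334 + 1·-135 + 0·55 + 1·-22 = -825
  a_10 = -2·-825 + 1·334 + 0·-135 + 1·55 = 2039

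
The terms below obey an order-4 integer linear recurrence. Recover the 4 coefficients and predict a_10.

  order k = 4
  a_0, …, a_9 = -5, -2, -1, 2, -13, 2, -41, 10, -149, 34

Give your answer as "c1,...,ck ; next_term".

  a_4 = 0·2 + 3·-1 + 0·-2 + 2·-5 = -13
  a_5 = 0·-13 + 3·2 + 0·-1 + 2·-2 = 2
  a_6 = 0·2 + 3·-13 + 0·2 + 2·-1 = -41
  a_7 = 0·-41 + 3·2 + 0·-13 + 2·2 = 10
  a_8 = 0·10 + 3·-41 + 0·2 + 2·-13 = -149
  a_9 = 0·-149 + 3·10 + 0·-41 + 2·2 = 34
  a_10 = 0·34 + 3·-149 + 0·10 + 2·-41 = -529

0,3,0,2 ; -529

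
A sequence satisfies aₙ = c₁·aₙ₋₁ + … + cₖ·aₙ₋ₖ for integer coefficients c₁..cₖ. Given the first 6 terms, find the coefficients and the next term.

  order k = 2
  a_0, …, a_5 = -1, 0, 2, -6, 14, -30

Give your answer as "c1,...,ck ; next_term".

-3,-2 ; 62

  a_2 = -3·0 + -2·-1 = 2
  a_3 = -3·2 + -2·0 = -6
  a_4 = -3·-6 + -2·2 = 14
  a_5 = -3·14 + -2·-6 = -30
  a_6 = -3·-30 + -2·14 = 62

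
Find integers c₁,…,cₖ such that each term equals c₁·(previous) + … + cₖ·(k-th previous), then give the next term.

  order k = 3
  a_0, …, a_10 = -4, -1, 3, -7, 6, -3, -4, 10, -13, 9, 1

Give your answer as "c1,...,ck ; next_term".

  a_3 = -1·3 + 0·-1 + 1·-4 = -7
  a_4 = -1·-7 + 0·3 + 1·-1 = 6
  a_5 = -1·6 + 0·-7 + 1·3 = -3
  a_6 = -1·-3 + 0·6 + 1·-7 = -4
  a_7 = -1·-4 + 0·-3 + 1·6 = 10
  a_8 = -1·10 + 0·-4 + 1·-3 = -13
  a_9 = -1·-13 + 0·10 + 1·-4 = 9
  a_10 = -1·9 + 0·-13 + 1·10 = 1
  a_11 = -1·1 + 0·9 + 1·-13 = -14

-1,0,1 ; -14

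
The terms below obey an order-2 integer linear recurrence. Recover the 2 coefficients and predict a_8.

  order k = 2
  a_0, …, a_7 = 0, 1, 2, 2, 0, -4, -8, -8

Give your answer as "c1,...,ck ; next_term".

  a_2 = 2·1 + -2·0 = 2
  a_3 = 2·2 + -2·1 = 2
  a_4 = 2·2 + -2·2 = 0
  a_5 = 2·0 + -2·2 = -4
  a_6 = 2·-4 + -2·0 = -8
  a_7 = 2·-8 + -2·-4 = -8
  a_8 = 2·-8 + -2·-8 = 0

2,-2 ; 0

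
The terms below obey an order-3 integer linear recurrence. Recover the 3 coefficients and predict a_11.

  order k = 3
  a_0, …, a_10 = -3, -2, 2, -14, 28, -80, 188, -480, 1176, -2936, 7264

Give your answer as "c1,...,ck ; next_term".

  a_3 = -2·2 + 2·-2 + 2·-3 = -14
  a_4 = -2·-14 + 2·2 + 2·-2 = 28
  a_5 = -2·28 + 2·-14 + 2·2 = -80
  a_6 = -2·-80 + 2·28 + 2·-14 = 188
  a_7 = -2·188 + 2·-80 + 2·28 = -480
  a_8 = -2·-480 + 2·188 + 2·-80 = 1176
  a_9 = -2·1176 + 2·-480 + 2·188 = -2936
  a_10 = -2·-2936 + 2·1176 + 2·-480 = 7264
  a_11 = -2·7264 + 2·-2936 + 2·1176 = -18048

-2,2,2 ; -18048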